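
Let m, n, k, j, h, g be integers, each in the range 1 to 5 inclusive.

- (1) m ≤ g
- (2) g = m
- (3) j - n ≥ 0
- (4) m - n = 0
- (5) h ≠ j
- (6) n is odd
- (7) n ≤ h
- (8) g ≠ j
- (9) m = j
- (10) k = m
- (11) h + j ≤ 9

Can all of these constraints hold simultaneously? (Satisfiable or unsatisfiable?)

From constraints 2 and 9, g = m = j, so g = j. But constraint 8 says g ≠ j. Contradiction.

Unsatisfiable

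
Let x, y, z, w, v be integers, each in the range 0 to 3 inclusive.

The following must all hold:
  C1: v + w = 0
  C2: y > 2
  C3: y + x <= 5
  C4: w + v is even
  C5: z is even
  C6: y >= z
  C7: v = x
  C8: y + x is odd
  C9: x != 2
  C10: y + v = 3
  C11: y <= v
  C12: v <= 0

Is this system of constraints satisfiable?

Unsatisfiable

From constraint 2: y ≥ 3. From constraints 11 and 12: y ≤ v and v ≤ 0, so y ≤ 0. But 0 < 3, so no value of y works.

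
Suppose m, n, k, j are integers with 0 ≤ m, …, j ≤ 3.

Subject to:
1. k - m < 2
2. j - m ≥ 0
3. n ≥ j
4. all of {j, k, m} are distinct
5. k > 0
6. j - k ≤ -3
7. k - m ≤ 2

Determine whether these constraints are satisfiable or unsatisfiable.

Constraints 2, 6, and 7 give j − m ≥ 0, m − k ≥ -2, k − j ≥ 3.
Adding all 3 inequalities: the left sides telescope to 0, and the right sides sum to 0 + (-2) + 3 = 1. So 0 ≥ 1, which is false.

Unsatisfiable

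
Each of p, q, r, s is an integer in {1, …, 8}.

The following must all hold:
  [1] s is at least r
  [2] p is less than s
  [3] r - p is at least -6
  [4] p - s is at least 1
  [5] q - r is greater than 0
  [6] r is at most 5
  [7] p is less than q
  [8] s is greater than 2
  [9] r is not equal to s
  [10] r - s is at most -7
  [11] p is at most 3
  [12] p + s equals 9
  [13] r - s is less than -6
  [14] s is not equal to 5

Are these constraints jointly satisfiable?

Constraints 3, 4, and 10 give r − p ≥ -6, p − s ≥ 1, s − r ≥ 7.
Adding all 3 inequalities: the left sides telescope to 0, and the right sides sum to (-6) + 1 + 7 = 2. So 0 ≥ 2, which is false.

Unsatisfiable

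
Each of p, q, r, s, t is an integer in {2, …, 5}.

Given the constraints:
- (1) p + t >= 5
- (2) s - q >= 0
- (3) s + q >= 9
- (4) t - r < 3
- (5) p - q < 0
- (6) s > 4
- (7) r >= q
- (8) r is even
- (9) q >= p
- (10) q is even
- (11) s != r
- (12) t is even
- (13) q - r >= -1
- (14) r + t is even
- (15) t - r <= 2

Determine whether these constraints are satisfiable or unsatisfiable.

Try p = 3, q = 4, r = 4, s = 5, t = 4.
Check constraint 1: p + t = 7; constraint 2: s - q = 1; constraint 3: s + q = 9. The remaining constraints are straightforward to verify.

Satisfiable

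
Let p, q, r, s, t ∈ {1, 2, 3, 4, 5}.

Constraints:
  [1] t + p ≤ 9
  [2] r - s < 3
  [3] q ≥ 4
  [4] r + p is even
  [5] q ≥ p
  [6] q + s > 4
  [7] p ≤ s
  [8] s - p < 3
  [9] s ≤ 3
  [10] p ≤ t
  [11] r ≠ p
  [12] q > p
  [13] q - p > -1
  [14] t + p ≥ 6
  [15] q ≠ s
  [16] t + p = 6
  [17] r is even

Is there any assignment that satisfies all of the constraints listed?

Setting (p, q, r, s, t) = (2, 4, 4, 2, 4) satisfies everything: constraint 1: t + p = 6; constraint 2: r - s = 2; constraint 6: q + s = 6, and the others follow.

Satisfiable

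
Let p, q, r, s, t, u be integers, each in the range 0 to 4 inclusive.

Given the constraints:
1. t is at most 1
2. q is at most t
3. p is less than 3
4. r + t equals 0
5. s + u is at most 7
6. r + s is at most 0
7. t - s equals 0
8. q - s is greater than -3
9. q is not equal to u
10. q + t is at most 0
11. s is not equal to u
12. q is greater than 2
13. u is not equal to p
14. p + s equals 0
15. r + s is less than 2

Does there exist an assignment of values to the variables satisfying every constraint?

Unsatisfiable

From constraint 12: q ≥ 3. From constraints 1 and 2: q ≤ t and t ≤ 1, so q ≤ 1. But 1 < 3, so no value of q works.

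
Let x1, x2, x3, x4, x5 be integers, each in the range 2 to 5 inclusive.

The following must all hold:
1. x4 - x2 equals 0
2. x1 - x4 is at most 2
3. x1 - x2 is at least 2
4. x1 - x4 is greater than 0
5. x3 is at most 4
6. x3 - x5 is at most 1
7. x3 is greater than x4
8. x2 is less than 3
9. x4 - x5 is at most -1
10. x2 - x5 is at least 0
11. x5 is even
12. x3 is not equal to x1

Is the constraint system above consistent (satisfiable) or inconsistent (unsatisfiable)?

Constraints 2, 3, 9, and 10 give x4 − x1 ≥ -2, x1 − x2 ≥ 2, x2 − x5 ≥ 0, x5 − x4 ≥ 1.
Adding all 4 inequalities: the left sides telescope to 0, and the right sides sum to (-2) + 2 + 0 + 1 = 1. So 0 ≥ 1, which is false.

Unsatisfiable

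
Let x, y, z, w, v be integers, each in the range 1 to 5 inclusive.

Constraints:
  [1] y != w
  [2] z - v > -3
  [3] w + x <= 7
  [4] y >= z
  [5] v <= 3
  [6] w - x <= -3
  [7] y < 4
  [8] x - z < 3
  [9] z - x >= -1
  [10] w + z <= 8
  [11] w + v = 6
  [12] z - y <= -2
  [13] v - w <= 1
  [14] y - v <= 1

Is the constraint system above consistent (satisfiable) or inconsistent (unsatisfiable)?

Unsatisfiable

Constraints 6, 9, 12, 13, and 14 give z − x ≥ -1, x − w ≥ 3, w − v ≥ -1, v − y ≥ -1, y − z ≥ 2.
Adding all 5 inequalities: the left sides telescope to 0, and the right sides sum to (-1) + 3 + (-1) + (-1) + 2 = 2. So 0 ≥ 2, which is false.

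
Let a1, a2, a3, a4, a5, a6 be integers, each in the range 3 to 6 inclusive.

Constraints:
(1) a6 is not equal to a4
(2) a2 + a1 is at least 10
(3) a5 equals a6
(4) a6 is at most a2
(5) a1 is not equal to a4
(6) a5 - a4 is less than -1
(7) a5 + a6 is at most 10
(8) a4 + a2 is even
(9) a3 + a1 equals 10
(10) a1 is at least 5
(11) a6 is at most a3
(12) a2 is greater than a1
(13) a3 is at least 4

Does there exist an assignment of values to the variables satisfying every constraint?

The assignment a1 = 5, a2 = 6, a3 = 5, a4 = 6, a5 = 4, a6 = 4 works:
  constraint 2 holds since a2 + a1 = 11.
  constraint 6 holds since a5 - a4 = -2.
  constraint 7 holds since a5 + a6 = 8.
The rest check out directly.

Satisfiable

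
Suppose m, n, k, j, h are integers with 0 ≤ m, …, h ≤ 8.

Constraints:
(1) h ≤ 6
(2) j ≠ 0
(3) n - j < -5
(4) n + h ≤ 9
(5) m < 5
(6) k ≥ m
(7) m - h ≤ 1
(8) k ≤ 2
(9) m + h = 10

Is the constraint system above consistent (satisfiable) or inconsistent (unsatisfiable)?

Unsatisfiable

From constraints 6 and 8: m ≤ k ≤ 2. From constraint 1: h ≤ 6. Hence m + h ≤ 8. But constraint 9 requires m + h = 10, and 10 > 8. Contradiction.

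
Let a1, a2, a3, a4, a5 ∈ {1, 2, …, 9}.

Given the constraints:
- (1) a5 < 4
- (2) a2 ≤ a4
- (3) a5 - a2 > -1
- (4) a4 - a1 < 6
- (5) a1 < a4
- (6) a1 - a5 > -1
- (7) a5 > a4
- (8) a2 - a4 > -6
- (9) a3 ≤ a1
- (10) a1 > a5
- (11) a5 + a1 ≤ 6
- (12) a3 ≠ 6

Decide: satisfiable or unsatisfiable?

Constraints 5, 7, and 10 give a4 < a5, a5 < a1, a1 < a4. Chaining: a4 < a5 < a1 < a4, which forces a4 < a4 — impossible.

Unsatisfiable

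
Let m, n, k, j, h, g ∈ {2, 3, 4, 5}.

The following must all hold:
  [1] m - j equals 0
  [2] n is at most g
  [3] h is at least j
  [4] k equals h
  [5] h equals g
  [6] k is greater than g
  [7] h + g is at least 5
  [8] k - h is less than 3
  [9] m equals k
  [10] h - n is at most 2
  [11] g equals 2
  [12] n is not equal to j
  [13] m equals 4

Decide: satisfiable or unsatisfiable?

Unsatisfiable

Constraint 13 fixes m = 4 and constraint 11 fixes g = 2. Constraints 4, 5, and 9 give m = k = h = g, so m = g. But 4 ≠ 2 — contradiction.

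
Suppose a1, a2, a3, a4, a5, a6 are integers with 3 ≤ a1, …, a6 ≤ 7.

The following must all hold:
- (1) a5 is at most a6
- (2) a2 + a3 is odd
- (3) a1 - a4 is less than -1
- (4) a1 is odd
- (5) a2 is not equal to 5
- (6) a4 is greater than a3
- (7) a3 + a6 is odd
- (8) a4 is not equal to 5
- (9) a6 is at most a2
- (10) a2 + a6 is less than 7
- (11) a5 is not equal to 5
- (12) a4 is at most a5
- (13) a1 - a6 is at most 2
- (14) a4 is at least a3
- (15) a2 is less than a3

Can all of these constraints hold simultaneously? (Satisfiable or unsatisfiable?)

Unsatisfiable

Constraints 1, 6, 9, 12, and 15 give a5 ≤ a6, a6 ≤ a2, a2 < a3, a3 < a4, a4 ≤ a5. Chaining: a5 ≤ a6 ≤ a2 < a3 < a4 ≤ a5, which forces a5 < a5 — impossible.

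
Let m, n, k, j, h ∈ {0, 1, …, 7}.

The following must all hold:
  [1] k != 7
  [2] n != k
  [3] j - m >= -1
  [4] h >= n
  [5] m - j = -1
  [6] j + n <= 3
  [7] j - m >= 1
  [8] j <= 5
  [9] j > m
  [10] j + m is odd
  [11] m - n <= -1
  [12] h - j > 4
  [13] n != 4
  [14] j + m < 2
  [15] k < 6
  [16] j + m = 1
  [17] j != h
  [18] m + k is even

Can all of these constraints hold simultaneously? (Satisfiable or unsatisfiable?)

Setting (m, n, k, j, h) = (0, 1, 0, 1, 7) satisfies everything: constraint 3: j - m = 1; constraint 5: m - j = -1, and the others follow.

Satisfiable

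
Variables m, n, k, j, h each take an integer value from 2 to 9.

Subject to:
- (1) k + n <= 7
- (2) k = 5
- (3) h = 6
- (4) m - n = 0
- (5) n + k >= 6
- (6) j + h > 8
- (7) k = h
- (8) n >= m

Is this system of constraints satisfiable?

Constraint 2 fixes k = 5 and constraint 3 fixes h = 6, but constraint 7 requires k = h. Since 5 ≠ 6, contradiction.

Unsatisfiable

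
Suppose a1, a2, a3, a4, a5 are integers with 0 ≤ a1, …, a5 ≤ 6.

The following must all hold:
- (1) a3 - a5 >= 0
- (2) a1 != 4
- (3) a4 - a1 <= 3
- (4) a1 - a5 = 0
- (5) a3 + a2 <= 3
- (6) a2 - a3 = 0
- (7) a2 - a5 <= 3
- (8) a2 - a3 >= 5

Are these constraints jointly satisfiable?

Unsatisfiable

Constraints 1, 7, and 8 give a5 − a2 ≥ -3, a2 − a3 ≥ 5, a3 − a5 ≥ 0.
Adding all 3 inequalities: the left sides telescope to 0, and the right sides sum to (-3) + 5 + 0 = 2. So 0 ≥ 2, which is false.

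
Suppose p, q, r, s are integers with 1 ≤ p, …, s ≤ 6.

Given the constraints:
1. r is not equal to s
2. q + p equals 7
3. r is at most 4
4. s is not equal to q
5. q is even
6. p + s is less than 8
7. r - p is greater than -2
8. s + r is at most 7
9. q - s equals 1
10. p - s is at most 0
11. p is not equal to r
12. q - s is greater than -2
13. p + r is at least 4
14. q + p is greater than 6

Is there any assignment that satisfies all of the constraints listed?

Satisfiable

The assignment p = 3, q = 4, r = 4, s = 3 works:
  constraint 2 holds since q + p = 7.
  constraint 6 holds since p + s = 6.
  constraint 7 holds since r - p = 1.
The rest check out directly.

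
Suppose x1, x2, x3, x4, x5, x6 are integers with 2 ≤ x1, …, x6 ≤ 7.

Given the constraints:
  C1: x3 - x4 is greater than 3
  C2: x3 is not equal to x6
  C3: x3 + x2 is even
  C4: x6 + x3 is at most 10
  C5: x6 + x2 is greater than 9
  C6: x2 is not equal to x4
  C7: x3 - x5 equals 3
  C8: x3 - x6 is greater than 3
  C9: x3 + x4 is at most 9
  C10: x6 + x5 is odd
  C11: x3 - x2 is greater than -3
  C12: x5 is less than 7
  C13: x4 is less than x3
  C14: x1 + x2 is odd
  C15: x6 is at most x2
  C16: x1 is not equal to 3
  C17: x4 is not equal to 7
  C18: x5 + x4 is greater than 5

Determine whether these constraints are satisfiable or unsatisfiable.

Setting (x1, x2, x3, x4, x5, x6) = (2, 7, 7, 2, 4, 3) satisfies everything: constraint 1: x3 - x4 = 5; constraint 4: x6 + x3 = 10; constraint 5: x6 + x2 = 10, and the others follow.

Satisfiable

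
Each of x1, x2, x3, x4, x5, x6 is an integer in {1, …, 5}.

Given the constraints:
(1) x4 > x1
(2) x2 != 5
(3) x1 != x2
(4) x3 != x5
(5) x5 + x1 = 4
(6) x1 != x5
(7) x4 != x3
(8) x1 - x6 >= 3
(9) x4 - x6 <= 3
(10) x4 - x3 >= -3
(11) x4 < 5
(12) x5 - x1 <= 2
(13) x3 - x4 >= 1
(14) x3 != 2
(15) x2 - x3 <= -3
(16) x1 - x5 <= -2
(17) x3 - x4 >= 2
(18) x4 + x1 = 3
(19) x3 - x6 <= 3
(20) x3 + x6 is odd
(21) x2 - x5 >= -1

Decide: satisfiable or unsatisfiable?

Constraints 8, 9, 10, 15, 16, and 21 give x4 − x3 ≥ -3, x3 − x2 ≥ 3, x2 − x5 ≥ -1, x5 − x1 ≥ 2, x1 − x6 ≥ 3, x6 − x4 ≥ -3.
Adding all 6 inequalities: the left sides telescope to 0, and the right sides sum to (-3) + 3 + (-1) + 2 + 3 + (-3) = 1. So 0 ≥ 1, which is false.

Unsatisfiable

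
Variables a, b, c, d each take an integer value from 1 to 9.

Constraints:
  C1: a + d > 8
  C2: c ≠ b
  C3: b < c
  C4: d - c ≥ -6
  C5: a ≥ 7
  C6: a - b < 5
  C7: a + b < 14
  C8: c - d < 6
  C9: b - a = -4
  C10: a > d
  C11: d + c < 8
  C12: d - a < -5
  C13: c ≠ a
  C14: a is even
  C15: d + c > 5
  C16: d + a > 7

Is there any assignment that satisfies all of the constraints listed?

Satisfiable

Take a = 8, b = 4, c = 6, d = 1. Then constraint 1: a + d = 9; constraint 4: d - c = -5; constraint 6: a - b = 4, and every other listed constraint is also met.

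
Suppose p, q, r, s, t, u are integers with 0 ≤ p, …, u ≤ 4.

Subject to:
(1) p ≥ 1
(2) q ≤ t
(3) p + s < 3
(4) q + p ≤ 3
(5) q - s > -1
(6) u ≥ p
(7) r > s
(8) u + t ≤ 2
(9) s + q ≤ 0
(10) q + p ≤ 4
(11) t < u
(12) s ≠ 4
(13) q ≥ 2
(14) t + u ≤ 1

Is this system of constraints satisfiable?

Unsatisfiable

From constraints 2 and 13: t ≥ q ≥ 2. From constraints 1 and 6: u ≥ p ≥ 1. Hence t + u ≥ 3. But constraint 14 requires t + u ≤ 1, and 1 < 3. Contradiction.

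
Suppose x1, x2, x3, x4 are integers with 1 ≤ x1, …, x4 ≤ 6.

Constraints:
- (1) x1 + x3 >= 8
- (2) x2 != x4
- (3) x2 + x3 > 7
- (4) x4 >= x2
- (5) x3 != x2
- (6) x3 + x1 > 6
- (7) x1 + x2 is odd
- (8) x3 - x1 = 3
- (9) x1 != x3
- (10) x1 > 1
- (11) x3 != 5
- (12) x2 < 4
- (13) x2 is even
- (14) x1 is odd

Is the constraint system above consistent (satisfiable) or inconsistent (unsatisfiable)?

Satisfiable

Try x1 = 3, x2 = 2, x3 = 6, x4 = 3.
Check constraint 1: x1 + x3 = 9; constraint 3: x2 + x3 = 8; constraint 6: x3 + x1 = 9. The remaining constraints are straightforward to verify.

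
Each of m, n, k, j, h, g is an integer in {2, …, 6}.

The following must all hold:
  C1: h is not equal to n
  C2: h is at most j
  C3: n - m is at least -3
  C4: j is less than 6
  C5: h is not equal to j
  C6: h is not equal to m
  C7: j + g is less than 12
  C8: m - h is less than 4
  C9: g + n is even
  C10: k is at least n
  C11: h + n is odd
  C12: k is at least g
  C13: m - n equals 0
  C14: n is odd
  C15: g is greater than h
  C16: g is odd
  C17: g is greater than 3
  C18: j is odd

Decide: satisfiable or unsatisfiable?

Satisfiable

The assignment m = 3, n = 3, k = 5, j = 5, h = 2, g = 5 works:
  constraint 3 holds since n - m = 0.
  constraint 7 holds since j + g = 10.
The rest check out directly.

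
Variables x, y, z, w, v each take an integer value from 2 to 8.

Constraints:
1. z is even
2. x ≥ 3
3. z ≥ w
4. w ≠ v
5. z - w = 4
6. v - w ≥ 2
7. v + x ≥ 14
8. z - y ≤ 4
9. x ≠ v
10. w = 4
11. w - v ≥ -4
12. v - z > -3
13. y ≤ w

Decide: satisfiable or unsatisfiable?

Try x = 6, y = 4, z = 8, w = 4, v = 8.
Check constraint 5: z - w = 4; constraint 6: v - w = 4; constraint 7: v + x = 14. The remaining constraints are straightforward to verify.

Satisfiable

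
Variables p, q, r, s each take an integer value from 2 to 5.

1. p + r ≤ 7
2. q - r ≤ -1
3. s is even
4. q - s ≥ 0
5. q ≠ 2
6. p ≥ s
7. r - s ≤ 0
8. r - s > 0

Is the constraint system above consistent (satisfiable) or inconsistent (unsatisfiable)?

Constraints 2, 4, and 7 give q − s ≥ 0, s − r ≥ 0, r − q ≥ 1.
Adding all 3 inequalities: the left sides telescope to 0, and the right sides sum to 0 + 0 + 1 = 1. So 0 ≥ 1, which is false.

Unsatisfiable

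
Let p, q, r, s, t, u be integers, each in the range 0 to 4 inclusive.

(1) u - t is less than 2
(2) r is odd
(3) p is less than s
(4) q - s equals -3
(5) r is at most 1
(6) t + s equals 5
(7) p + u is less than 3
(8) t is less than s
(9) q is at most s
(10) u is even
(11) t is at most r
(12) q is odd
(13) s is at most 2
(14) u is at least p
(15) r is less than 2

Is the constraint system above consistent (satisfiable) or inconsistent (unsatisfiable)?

From constraints 5 and 11: t ≤ r ≤ 1. From constraint 13: s ≤ 2. Hence t + s ≤ 3. But constraint 6 requires t + s = 5, and 5 > 3. Contradiction.

Unsatisfiable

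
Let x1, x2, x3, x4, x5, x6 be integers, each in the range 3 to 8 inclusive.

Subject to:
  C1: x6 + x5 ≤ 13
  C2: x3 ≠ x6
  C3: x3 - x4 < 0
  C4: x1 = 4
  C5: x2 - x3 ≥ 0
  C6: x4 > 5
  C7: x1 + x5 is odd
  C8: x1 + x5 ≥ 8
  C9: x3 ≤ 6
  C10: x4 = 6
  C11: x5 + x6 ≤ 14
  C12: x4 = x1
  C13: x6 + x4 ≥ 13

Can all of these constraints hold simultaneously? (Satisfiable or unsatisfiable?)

Unsatisfiable

Constraint 10 fixes x4 = 6 and constraint 4 fixes x1 = 4, but constraint 12 requires x4 = x1. Since 6 ≠ 4, contradiction.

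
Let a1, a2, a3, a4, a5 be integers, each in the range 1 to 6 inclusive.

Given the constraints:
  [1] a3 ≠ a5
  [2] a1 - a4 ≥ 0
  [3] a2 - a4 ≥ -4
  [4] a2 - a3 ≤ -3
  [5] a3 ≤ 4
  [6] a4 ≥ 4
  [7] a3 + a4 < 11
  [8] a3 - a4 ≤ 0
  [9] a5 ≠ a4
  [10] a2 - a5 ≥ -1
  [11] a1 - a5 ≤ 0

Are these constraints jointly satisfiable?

Unsatisfiable

Constraints 2, 4, 8, 10, and 11 give a3 − a2 ≥ 3, a2 − a5 ≥ -1, a5 − a1 ≥ 0, a1 − a4 ≥ 0, a4 − a3 ≥ 0.
Adding all 5 inequalities: the left sides telescope to 0, and the right sides sum to 3 + (-1) + 0 + 0 + 0 = 2. So 0 ≥ 2, which is false.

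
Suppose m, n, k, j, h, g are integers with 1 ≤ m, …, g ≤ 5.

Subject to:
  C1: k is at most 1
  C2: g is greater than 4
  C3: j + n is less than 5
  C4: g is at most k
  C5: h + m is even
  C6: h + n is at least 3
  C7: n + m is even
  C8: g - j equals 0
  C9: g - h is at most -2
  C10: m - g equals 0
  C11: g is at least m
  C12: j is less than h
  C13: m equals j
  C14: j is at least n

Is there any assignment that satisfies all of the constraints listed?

From constraint 2: g ≥ 5. From constraints 1 and 4: g ≤ k and k ≤ 1, so g ≤ 1. But 1 < 5, so no value of g works.

Unsatisfiable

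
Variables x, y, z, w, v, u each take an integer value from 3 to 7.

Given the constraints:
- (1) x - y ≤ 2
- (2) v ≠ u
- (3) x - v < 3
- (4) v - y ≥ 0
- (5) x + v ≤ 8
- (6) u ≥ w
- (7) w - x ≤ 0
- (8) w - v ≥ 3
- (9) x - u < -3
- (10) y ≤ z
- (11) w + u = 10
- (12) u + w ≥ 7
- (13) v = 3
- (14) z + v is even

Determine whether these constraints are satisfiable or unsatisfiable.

Unsatisfiable

Constraints 1, 4, 7, and 8 give x − w ≥ 0, w − v ≥ 3, v − y ≥ 0, y − x ≥ -2.
Adding all 4 inequalities: the left sides telescope to 0, and the right sides sum to 0 + 3 + 0 + (-2) = 1. So 0 ≥ 1, which is false.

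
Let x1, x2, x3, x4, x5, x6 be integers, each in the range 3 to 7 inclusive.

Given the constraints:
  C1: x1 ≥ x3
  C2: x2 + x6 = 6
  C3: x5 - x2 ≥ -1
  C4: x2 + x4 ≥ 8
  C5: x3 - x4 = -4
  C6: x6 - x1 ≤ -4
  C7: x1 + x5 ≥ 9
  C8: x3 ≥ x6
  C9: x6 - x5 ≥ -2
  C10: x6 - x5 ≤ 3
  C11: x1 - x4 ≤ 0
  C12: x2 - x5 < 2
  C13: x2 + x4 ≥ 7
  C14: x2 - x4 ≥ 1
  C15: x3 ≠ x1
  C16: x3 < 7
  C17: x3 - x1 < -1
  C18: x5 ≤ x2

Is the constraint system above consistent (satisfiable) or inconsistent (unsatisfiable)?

Unsatisfiable

Constraints 3, 6, 9, 11, and 14 give x6 − x5 ≥ -2, x5 − x2 ≥ -1, x2 − x4 ≥ 1, x4 − x1 ≥ 0, x1 − x6 ≥ 4.
Adding all 5 inequalities: the left sides telescope to 0, and the right sides sum to (-2) + (-1) + 1 + 0 + 4 = 2. So 0 ≥ 2, which is false.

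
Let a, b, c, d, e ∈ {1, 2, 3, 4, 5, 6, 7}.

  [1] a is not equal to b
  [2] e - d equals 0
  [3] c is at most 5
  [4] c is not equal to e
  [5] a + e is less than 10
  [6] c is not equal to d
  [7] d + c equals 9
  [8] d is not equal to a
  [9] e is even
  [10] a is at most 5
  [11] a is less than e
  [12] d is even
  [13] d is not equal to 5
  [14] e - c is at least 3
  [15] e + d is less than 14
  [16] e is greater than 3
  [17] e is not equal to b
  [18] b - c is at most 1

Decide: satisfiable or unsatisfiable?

Satisfiable

The assignment a = 2, b = 1, c = 3, d = 6, e = 6 works:
  constraint 2 holds since e - d = 0.
  constraint 5 holds since a + e = 8.
The rest check out directly.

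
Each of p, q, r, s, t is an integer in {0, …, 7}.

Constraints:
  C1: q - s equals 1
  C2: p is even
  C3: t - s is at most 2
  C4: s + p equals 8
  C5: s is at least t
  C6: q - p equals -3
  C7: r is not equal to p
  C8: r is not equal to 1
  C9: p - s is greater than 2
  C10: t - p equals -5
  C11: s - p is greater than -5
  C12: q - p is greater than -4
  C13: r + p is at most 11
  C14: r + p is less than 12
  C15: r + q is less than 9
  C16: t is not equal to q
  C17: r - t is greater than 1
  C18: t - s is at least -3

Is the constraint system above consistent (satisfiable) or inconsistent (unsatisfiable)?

One satisfying assignment is p = 6, q = 3, r = 3, s = 2, t = 1.
For the less obvious constraints — constraint 1: q - s = 1; constraint 3: t - s = -1 — and the others hold by inspection.

Satisfiable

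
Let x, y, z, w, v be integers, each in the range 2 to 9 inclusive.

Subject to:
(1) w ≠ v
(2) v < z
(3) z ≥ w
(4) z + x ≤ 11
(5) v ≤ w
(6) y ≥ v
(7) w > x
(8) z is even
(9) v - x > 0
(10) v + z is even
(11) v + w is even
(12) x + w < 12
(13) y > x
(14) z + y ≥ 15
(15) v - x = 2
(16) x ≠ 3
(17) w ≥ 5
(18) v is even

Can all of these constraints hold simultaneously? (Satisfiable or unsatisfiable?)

Satisfiable

Take x = 2, y = 7, z = 8, w = 8, v = 4. Then constraint 4: z + x = 10; constraint 9: v - x = 2; constraint 12: x + w = 10, and every other listed constraint is also met.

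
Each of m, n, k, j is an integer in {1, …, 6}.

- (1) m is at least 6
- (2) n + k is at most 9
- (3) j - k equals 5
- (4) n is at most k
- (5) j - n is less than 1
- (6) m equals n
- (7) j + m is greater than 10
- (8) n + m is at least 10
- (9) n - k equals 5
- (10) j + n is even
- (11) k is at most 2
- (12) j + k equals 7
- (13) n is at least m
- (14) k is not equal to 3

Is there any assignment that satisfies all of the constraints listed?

From constraints 1 and 13: n ≥ m and m ≥ 6, so n ≥ 6. From constraints 4 and 11: n ≤ k and k ≤ 2, so n ≤ 2. But 2 < 6, so no value of n works.

Unsatisfiable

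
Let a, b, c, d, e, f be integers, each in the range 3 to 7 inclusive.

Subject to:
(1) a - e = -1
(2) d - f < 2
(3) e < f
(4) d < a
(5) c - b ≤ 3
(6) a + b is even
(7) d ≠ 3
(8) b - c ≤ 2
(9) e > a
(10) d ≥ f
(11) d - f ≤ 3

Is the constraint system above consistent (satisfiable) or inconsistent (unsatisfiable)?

Constraints 3, 4, 9, and 10 give f ≤ d, d < a, a < e, e < f. Chaining: f ≤ d < a < e < f, which forces f < f — impossible.

Unsatisfiable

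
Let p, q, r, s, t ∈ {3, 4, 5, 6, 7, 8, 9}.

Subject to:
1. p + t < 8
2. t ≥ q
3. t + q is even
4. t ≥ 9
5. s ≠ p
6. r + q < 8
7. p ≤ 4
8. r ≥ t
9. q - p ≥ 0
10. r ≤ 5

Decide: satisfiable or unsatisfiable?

Unsatisfiable

From constraint 4: t ≥ 9. From constraints 8 and 10: t ≤ r and r ≤ 5, so t ≤ 5. But 5 < 9, so no value of t works.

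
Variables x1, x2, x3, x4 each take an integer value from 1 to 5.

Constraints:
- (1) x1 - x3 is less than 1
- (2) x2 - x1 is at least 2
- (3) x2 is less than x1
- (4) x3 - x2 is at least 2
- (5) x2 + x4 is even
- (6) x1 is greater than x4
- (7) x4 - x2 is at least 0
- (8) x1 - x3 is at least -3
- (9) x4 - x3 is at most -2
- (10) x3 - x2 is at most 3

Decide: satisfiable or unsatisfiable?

Constraints 2, 7, 8, and 9 give x2 − x1 ≥ 2, x1 − x3 ≥ -3, x3 − x4 ≥ 2, x4 − x2 ≥ 0.
Adding all 4 inequalities: the left sides telescope to 0, and the right sides sum to 2 + (-3) + 2 + 0 = 1. So 0 ≥ 1, which is false.

Unsatisfiable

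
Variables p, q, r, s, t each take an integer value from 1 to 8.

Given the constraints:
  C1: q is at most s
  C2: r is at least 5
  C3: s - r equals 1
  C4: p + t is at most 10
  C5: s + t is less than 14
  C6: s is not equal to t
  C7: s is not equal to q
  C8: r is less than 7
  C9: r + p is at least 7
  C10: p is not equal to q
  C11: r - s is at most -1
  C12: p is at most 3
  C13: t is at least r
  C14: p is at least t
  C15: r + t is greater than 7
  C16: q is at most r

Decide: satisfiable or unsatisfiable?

Unsatisfiable

From constraints 2 and 13: t ≥ r and r ≥ 5, so t ≥ 5. From constraints 12 and 14: t ≤ p and p ≤ 3, so t ≤ 3. But 3 < 5, so no value of t works.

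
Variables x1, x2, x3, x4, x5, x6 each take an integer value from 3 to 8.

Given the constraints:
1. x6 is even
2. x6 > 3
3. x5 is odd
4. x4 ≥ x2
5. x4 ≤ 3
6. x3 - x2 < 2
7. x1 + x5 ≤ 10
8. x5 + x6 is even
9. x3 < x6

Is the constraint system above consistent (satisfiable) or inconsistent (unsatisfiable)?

Unsatisfiable

Constraint 3 makes x5 odd and constraint 1 makes x6 even, so x5 + x6 must be odd. Constraint 8 says x5 + x6 is even — contradiction.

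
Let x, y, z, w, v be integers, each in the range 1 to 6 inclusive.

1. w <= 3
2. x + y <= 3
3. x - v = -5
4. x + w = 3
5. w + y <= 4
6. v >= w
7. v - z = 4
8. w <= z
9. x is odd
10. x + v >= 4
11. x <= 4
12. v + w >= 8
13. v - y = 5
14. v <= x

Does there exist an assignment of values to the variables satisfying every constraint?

From constraints 11 and 14: v ≤ x ≤ 4. From constraint 1: w ≤ 3. Hence v + w ≤ 7. But constraint 12 requires v + w ≥ 8, and 8 > 7. Contradiction.

Unsatisfiable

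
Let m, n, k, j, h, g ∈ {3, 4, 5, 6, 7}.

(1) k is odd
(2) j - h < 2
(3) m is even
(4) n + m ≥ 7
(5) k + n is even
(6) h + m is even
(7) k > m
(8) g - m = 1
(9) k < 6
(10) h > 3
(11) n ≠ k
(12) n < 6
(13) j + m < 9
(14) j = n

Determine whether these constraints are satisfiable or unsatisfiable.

Satisfiable

Take m = 4, n = 3, k = 5, j = 3, h = 4, g = 5. Then constraint 2: j - h = -1; constraint 4: n + m = 7; constraint 8: g - m = 1, and every other listed constraint is also met.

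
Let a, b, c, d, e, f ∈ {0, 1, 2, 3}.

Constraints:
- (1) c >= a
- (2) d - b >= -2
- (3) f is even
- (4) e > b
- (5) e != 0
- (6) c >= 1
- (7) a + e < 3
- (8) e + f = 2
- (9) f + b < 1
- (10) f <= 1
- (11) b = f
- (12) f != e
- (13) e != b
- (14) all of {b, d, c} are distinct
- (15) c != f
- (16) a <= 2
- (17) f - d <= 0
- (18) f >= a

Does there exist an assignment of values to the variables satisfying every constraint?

One satisfying assignment is a = 0, b = 0, c = 3, d = 1, e = 2, f = 0.
For the less obvious constraints — constraint 2: d - b = 1; constraint 7: a + e = 2; constraint 8: e + f = 2 — and the others hold by inspection.

Satisfiable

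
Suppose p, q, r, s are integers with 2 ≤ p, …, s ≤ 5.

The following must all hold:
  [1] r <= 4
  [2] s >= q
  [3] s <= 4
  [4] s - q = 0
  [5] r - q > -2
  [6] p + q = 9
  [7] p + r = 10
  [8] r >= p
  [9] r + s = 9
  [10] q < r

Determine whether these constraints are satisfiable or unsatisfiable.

From constraints 1 and 8: p ≤ r ≤ 4. From constraints 2 and 3: q ≤ s ≤ 4. Hence p + q ≤ 8. But constraint 6 requires p + q = 9, and 9 > 8. Contradiction.

Unsatisfiable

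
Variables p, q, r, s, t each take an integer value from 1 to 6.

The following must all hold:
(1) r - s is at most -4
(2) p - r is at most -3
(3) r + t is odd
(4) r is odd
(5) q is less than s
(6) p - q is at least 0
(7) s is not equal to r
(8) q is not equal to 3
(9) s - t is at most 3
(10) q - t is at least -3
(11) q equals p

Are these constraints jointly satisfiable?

Unsatisfiable

Constraints 1, 2, 6, 9, and 10 give r − p ≥ 3, p − q ≥ 0, q − t ≥ -3, t − s ≥ -3, s − r ≥ 4.
Adding all 5 inequalities: the left sides telescope to 0, and the right sides sum to 3 + 0 + (-3) + (-3) + 4 = 1. So 0 ≥ 1, which is false.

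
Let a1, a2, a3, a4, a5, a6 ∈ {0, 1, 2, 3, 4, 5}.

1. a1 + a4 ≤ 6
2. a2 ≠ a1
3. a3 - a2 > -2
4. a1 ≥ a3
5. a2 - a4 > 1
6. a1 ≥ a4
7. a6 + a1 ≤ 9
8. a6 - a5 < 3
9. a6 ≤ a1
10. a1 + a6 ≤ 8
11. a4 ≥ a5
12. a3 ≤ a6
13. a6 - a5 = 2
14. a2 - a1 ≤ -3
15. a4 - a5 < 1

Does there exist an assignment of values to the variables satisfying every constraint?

Satisfiable

Setting (a1, a2, a3, a4, a5, a6) = (5, 2, 1, 0, 0, 2) satisfies everything: constraint 1: a1 + a4 = 5; constraint 3: a3 - a2 = -1, and the others follow.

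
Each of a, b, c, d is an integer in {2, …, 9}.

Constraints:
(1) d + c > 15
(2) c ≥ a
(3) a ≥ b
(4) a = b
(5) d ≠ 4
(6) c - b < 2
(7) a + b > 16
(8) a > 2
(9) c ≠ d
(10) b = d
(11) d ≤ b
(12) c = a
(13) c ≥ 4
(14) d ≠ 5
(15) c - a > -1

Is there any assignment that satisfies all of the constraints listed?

Unsatisfiable

From constraints 4, 10, and 12, c = a = b = d, so c = d. But constraint 9 says c ≠ d. Contradiction.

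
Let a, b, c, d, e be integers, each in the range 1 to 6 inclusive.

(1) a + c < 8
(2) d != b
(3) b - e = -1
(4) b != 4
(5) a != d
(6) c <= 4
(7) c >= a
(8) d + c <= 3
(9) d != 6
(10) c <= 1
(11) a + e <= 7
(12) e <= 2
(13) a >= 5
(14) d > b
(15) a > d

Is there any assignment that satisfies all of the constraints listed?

Unsatisfiable

From constraints 7 and 13: c ≥ a and a ≥ 5, so c ≥ 5. From constraint 6: c ≤ 4. But 4 < 5, so no value of c works.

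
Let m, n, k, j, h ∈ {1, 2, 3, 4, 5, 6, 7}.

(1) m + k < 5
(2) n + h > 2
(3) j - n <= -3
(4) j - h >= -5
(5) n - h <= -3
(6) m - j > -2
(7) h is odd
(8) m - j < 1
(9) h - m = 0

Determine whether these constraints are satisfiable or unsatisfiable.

Unsatisfiable

Constraints 3, 4, and 5 give h − n ≥ 3, n − j ≥ 3, j − h ≥ -5.
Adding all 3 inequalities: the left sides telescope to 0, and the right sides sum to 3 + 3 + (-5) = 1. So 0 ≥ 1, which is false.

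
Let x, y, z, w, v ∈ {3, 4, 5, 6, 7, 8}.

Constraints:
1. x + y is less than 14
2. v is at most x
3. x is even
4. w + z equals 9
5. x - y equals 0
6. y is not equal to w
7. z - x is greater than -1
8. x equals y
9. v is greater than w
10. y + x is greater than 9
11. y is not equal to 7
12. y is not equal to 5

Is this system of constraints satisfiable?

Setting (x, y, z, w, v) = (6, 6, 6, 3, 5) satisfies everything: constraint 1: x + y = 12; constraint 4: w + z = 9, and the others follow.

Satisfiable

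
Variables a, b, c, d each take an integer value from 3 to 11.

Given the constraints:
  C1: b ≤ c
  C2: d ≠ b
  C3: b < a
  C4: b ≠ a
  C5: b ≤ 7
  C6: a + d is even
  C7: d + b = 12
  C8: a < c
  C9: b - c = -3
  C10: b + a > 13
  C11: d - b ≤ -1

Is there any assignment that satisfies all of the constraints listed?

Satisfiable

Setting (a, b, c, d) = (9, 7, 10, 5) satisfies everything: constraint 7: d + b = 12; constraint 9: b - c = -3; constraint 10: b + a = 16, and the others follow.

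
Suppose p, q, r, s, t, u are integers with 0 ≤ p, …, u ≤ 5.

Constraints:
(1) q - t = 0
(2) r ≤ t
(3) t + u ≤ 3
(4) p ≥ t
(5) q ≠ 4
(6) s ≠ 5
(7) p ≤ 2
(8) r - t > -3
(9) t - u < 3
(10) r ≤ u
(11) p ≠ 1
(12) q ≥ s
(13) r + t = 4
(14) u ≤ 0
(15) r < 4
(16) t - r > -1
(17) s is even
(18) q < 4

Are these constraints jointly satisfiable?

Unsatisfiable

From constraints 10 and 14: r ≤ u ≤ 0. From constraints 4 and 7: t ≤ p ≤ 2. Hence r + t ≤ 2. But constraint 13 requires r + t = 4, and 4 > 2. Contradiction.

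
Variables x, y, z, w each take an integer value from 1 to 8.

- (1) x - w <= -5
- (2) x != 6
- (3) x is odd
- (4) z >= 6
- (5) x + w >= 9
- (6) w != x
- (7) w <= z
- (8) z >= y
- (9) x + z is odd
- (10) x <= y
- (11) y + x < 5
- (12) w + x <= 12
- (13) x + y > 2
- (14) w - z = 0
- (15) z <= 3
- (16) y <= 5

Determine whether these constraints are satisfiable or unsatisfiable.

Unsatisfiable

From constraints 10 and 16: x ≤ y ≤ 5. From constraints 7 and 15: w ≤ z ≤ 3. Hence x + w ≤ 8. But constraint 5 requires x + w ≥ 9, and 9 > 8. Contradiction.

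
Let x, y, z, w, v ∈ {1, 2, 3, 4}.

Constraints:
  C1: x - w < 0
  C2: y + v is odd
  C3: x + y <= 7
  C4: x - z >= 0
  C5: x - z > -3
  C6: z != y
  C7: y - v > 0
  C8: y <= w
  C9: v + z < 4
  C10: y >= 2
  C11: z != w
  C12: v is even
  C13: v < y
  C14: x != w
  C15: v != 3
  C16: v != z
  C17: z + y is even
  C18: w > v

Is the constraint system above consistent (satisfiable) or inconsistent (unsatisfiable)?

Satisfiable

The assignment x = 1, y = 3, z = 1, w = 4, v = 2 works:
  constraint 1 holds since x - w = -3.
  constraint 3 holds since x + y = 4.
  constraint 4 holds since x - z = 0.
The rest check out directly.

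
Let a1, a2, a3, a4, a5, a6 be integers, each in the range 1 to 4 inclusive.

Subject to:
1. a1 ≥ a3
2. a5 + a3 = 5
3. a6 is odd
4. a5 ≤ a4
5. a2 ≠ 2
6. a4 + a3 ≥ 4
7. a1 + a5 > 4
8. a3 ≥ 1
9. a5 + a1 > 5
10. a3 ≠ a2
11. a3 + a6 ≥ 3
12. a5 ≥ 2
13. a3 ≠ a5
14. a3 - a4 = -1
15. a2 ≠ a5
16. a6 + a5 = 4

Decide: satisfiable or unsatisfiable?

One satisfying assignment is a1 = 3, a2 = 4, a3 = 2, a4 = 3, a5 = 3, a6 = 1.
For the less obvious constraints — constraint 2: a5 + a3 = 5; constraint 6: a4 + a3 = 5; constraint 7: a1 + a5 = 6 — and the others hold by inspection.

Satisfiable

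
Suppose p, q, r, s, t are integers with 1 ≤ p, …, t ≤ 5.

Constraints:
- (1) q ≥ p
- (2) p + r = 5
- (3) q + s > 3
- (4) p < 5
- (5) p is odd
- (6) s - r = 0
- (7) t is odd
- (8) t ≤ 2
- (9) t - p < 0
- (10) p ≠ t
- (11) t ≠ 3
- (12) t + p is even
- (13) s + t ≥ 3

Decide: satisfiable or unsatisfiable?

Satisfiable

Take p = 3, q = 3, r = 2, s = 2, t = 1. Then constraint 2: p + r = 5; constraint 3: q + s = 5; constraint 6: s - r = 0, and every other listed constraint is also met.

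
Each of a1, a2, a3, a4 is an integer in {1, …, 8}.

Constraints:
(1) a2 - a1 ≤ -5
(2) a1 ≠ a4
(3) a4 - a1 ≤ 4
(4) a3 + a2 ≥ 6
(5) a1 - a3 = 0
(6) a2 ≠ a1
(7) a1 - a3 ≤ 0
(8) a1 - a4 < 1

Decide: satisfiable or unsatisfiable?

Try a1 = 7, a2 = 1, a3 = 7, a4 = 8.
Check constraint 1: a2 - a1 = -6; constraint 3: a4 - a1 = 1. The remaining constraints are straightforward to verify.

Satisfiable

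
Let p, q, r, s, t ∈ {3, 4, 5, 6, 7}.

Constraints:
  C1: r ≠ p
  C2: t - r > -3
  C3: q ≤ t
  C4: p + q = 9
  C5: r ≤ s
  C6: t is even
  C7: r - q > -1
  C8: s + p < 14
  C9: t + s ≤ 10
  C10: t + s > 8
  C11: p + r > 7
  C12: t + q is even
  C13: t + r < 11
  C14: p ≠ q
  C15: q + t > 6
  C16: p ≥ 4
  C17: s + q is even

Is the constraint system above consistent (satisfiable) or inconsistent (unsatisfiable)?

Satisfiable

The assignment p = 5, q = 4, r = 4, s = 6, t = 4 works:
  constraint 2 holds since t - r = 0.
  constraint 4 holds since p + q = 9.
The rest check out directly.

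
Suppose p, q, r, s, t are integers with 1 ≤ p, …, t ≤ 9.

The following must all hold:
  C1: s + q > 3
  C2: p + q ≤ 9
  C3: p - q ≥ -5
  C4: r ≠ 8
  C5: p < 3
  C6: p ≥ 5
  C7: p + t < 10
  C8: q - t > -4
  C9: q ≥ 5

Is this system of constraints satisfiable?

From constraint 6: p ≥ 5. From constraint 9: q ≥ 5. Hence p + q ≥ 10. But constraint 2 requires p + q ≤ 9, and 9 < 10. Contradiction.

Unsatisfiable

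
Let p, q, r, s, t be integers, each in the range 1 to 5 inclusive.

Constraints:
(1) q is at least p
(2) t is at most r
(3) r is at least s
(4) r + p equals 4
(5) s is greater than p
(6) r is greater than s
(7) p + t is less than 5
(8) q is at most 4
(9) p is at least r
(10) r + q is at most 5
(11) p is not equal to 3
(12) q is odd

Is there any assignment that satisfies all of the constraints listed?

Constraints 3, 5, and 9 give s ≤ r, r ≤ p, p < s. Chaining: s ≤ r ≤ p < s, which forces s < s — impossible.

Unsatisfiable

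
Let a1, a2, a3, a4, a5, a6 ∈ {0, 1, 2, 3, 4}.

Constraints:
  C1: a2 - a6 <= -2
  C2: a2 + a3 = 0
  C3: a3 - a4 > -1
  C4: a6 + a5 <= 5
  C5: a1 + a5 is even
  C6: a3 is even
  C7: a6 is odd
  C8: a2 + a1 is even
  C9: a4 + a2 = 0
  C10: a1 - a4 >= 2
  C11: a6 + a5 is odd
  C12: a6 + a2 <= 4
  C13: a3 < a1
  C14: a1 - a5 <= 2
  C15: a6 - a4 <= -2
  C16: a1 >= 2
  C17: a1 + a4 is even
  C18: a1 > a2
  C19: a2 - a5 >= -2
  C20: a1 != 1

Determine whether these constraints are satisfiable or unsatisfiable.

Constraints 1, 10, 14, 15, and 19 give a4 − a6 ≥ 2, a6 − a2 ≥ 2, a2 − a5 ≥ -2, a5 − a1 ≥ -2, a1 − a4 ≥ 2.
Adding all 5 inequalities: the left sides telescope to 0, and the right sides sum to 2 + 2 + (-2) + (-2) + 2 = 2. So 0 ≥ 2, which is false.

Unsatisfiable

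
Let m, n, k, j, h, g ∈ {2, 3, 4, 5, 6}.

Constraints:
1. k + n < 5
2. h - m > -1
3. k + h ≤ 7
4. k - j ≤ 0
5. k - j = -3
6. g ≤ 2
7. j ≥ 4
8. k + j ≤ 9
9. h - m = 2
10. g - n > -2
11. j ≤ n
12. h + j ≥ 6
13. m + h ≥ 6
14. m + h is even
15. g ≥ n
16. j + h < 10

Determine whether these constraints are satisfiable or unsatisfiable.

Unsatisfiable

From constraints 7 and 11: n ≥ j and j ≥ 4, so n ≥ 4. From constraints 6 and 15: n ≤ g and g ≤ 2, so n ≤ 2. But 2 < 4, so no value of n works.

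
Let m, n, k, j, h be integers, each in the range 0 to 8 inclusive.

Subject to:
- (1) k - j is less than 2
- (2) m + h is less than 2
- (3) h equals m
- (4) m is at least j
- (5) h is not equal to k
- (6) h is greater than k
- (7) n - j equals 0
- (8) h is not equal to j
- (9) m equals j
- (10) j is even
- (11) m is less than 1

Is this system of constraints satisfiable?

From constraints 3 and 9, h = m = j, so h = j. But constraint 8 says h ≠ j. Contradiction.

Unsatisfiable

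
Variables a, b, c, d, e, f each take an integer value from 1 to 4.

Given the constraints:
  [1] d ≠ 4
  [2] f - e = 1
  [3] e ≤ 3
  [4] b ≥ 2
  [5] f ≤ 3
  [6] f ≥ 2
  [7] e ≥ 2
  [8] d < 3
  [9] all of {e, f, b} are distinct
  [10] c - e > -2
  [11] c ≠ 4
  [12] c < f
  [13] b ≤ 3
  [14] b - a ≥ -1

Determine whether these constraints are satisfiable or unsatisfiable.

Unsatisfiable

Constraints 3, 4, 5, 6, 7, and 13 confine each of e, f, b to the 2 values {2, 3}.
Constraint 9 requires all 3 of them to be distinct, but only 2 values are available — impossible by the pigeonhole principle.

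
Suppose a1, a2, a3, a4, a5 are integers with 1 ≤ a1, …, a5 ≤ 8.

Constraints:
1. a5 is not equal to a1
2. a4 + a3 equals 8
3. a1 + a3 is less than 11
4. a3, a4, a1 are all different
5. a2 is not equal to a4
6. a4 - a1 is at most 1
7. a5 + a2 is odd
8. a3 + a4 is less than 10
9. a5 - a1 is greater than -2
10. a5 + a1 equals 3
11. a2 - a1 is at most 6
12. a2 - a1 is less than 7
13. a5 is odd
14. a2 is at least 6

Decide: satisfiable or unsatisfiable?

Setting (a1, a2, a3, a4, a5) = (2, 8, 7, 1, 1) satisfies everything: constraint 2: a4 + a3 = 8; constraint 3: a1 + a3 = 9; constraint 6: a4 - a1 = -1, and the others follow.

Satisfiable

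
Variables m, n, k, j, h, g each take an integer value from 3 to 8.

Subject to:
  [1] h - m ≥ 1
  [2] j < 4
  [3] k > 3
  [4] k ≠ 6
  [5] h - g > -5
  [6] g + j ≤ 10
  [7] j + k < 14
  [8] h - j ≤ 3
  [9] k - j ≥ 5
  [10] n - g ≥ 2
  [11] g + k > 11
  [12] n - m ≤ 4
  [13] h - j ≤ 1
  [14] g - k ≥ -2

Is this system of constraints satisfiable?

Constraints 1, 9, 10, 12, 13, and 14 give j − h ≥ -1, h − m ≥ 1, m − n ≥ -4, n − g ≥ 2, g − k ≥ -2, k − j ≥ 5.
Adding all 6 inequalities: the left sides telescope to 0, and the right sides sum to (-1) + 1 + (-4) + 2 + (-2) + 5 = 1. So 0 ≥ 1, which is false.

Unsatisfiable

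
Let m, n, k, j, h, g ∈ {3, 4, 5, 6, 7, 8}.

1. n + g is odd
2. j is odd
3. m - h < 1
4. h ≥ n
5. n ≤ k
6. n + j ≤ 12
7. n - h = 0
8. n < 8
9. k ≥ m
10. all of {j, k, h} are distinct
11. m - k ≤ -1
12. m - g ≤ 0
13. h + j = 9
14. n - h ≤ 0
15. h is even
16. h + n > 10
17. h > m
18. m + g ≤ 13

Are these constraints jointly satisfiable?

Satisfiable

The assignment m = 5, n = 6, k = 8, j = 3, h = 6, g = 5 works:
  constraint 3 holds since m - h = -1.
  constraint 6 holds since n + j = 9.
The rest check out directly.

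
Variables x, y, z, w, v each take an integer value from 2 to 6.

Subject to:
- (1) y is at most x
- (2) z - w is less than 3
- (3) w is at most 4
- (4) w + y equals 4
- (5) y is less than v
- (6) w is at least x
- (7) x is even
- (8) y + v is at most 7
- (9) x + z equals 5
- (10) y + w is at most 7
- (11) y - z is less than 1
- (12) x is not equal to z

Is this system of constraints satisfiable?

Satisfiable

One satisfying assignment is x = 2, y = 2, z = 3, w = 2, v = 5.
For the less obvious constraints — constraint 2: z - w = 1; constraint 4: w + y = 4; constraint 8: y + v = 7 — and the others hold by inspection.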